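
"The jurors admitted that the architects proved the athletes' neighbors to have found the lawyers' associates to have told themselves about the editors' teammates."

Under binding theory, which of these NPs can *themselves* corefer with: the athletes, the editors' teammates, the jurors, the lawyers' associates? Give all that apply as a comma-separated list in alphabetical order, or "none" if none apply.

*themselves* is a reflexive; Principle A requires it to be bound within its binding domain — the clause headed by 'told'.
— the athletes: possessor inside the subject DP of the clause headed by 'found'; does not c-command the reflexive — cannot bind it (Principle A).
— the editors' teammates: second object of the clause headed by 'told'; does not c-command the reflexive — cannot bind it (Principle A).
— the jurors: subject of the matrix clause; c-commands the reflexive but lies outside its binding domain — cannot bind it (Principle A).
— the lawyers' associates: subject of the clause headed by 'told'; c-commands the reflexive within its binding domain — allowed (Principle A).

the lawyers' associates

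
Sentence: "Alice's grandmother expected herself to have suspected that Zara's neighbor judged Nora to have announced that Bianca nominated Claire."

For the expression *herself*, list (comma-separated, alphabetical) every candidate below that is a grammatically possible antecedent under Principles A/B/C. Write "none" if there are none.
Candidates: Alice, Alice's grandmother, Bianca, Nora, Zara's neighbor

Alice's grandmother

*herself* is a reflexive; Principle A requires it to be bound within its binding domain — the matrix clause.
— Alice: possessor inside the subject DP of the matrix clause; does not c-command the reflexive — cannot bind it (Principle A).
— Alice's grandmother: subject of the matrix clause; c-commands the reflexive within its binding domain — allowed (Principle A).
— Bianca: subject of the clause headed by 'nominated'; does not c-command the reflexive — cannot bind it (Principle A).
— Nora: subject of the clause headed by 'announced'; does not c-command the reflexive — cannot bind it (Principle A).
— Zara's neighbor: subject of the clause headed by 'judged'; does not c-command the reflexive — cannot bind it (Principle A).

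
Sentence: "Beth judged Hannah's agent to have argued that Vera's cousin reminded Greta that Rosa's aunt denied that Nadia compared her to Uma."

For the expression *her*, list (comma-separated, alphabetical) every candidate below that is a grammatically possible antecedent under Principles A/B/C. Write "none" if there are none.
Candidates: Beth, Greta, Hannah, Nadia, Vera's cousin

Beth, Greta, Hannah, Vera's cousin

*her* is a pronoun; Principle B requires it to be free in its binding domain — the clause headed by 'compared'.
— Beth: subject of the matrix clause; c-commands the pronoun but lies outside its binding domain — allowed.
— Greta: object of the clause headed by 'reminded'; c-commands the pronoun but lies outside its binding domain — allowed.
— Hannah: possessor inside the subject DP of the clause headed by 'argued'; does not c-command the pronoun — Principle B does not apply; allowed.
— Nadia: subject of the clause headed by 'compared'; c-commands the pronoun within its binding domain — blocked (Principle B).
— Vera's cousin: subject of the clause headed by 'reminded'; c-commands the pronoun but lies outside its binding domain — allowed.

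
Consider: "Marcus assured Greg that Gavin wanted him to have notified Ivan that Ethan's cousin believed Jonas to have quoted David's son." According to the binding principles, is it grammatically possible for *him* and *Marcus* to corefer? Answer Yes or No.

*him* is a pronoun; Principle B requires it to be free in its binding domain — the clause headed by 'wanted'.
— Marcus: subject of the matrix clause; c-commands the pronoun but lies outside its binding domain — allowed.

Yes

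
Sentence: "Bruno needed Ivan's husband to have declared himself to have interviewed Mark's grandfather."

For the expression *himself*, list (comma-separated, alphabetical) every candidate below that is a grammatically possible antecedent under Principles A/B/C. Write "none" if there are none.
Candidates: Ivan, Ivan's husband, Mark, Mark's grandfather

Ivan's husband

*himself* is a reflexive; Principle A requires it to be bound within its binding domain — the clause headed by 'declared'.
— Ivan: possessor inside the subject DP of the clause headed by 'declared'; does not c-command the reflexive — cannot bind it (Principle A).
— Ivan's husband: subject of the clause headed by 'declared'; c-commands the reflexive within its binding domain — allowed (Principle A).
— Mark: possessor inside the object DP of the clause headed by 'interviewed'; does not c-command the reflexive — cannot bind it (Principle A).
— Mark's grandfather: object of the clause headed by 'interviewed'; does not c-command the reflexive — cannot bind it (Principle A).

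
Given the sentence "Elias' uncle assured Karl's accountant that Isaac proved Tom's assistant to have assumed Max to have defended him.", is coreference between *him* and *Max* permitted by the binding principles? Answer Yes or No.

*him* is a pronoun; Principle B requires it to be free in its binding domain — the clause headed by 'defended'.
— Max: subject of the clause headed by 'defended'; c-commands the pronoun within its binding domain — blocked (Principle B).

No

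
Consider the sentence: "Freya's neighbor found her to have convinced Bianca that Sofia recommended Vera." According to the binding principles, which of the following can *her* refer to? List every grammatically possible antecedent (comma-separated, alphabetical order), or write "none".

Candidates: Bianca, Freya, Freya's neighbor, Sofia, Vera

*her* is a pronoun; Principle B requires it to be free in its binding domain — the matrix clause.
— Bianca: object of the clause headed by 'convinced'; is c-commanded by the pronoun; coreference would bind this R-expression — blocked (Principle C).
— Freya: possessor inside the subject DP of the matrix clause; does not c-command the pronoun — Principle B does not apply; allowed.
— Freya's neighbor: subject of the matrix clause; c-commands the pronoun within its binding domain — blocked (Principle B).
— Sofia: subject of the clause headed by 'recommended'; is c-commanded by the pronoun; coreference would bind this R-expression — blocked (Principle C).
— Vera: object of the clause headed by 'recommended'; is c-commanded by the pronoun; coreference would bind this R-expression — blocked (Principle C).

Freya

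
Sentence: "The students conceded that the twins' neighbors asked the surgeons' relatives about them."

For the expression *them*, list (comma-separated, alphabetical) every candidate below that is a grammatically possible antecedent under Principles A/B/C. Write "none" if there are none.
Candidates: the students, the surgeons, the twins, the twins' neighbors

*them* is a pronoun; Principle B requires it to be free in its binding domain — the clause headed by 'asked'.
— the students: subject of the matrix clause; c-commands the pronoun but lies outside its binding domain — allowed.
— the surgeons: possessor inside the object DP of the clause headed by 'asked'; does not c-command the pronoun — Principle B does not apply; allowed.
— the twins: possessor inside the subject DP of the clause headed by 'asked'; does not c-command the pronoun — Principle B does not apply; allowed.
— the twins' neighbors: subject of the clause headed by 'asked'; c-commands the pronoun within its binding domain — blocked (Principle B).

the students, the surgeons, the twins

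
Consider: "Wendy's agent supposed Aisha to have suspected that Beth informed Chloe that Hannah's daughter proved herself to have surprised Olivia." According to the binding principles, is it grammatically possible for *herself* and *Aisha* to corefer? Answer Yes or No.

No

*herself* is a reflexive; Principle A requires it to be bound within its binding domain — the clause headed by 'proved'.
— Aisha: subject of the clause headed by 'suspected'; c-commands the reflexive but lies outside its binding domain — cannot bind it (Principle A).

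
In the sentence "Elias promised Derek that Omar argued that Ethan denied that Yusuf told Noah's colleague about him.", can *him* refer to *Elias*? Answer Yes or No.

Yes

*him* is a pronoun; Principle B requires it to be free in its binding domain — the clause headed by 'told'.
— Elias: subject of the matrix clause; c-commands the pronoun but lies outside its binding domain — allowed.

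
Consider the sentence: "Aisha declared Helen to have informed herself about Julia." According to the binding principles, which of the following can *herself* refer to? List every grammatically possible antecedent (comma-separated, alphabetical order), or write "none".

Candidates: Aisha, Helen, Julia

*herself* is a reflexive; Principle A requires it to be bound within its binding domain — the clause headed by 'informed'.
— Aisha: subject of the matrix clause; c-commands the reflexive but lies outside its binding domain — cannot bind it (Principle A).
— Helen: subject of the clause headed by 'informed'; c-commands the reflexive within its binding domain — allowed (Principle A).
— Julia: second object of the clause headed by 'informed'; does not c-command the reflexive — cannot bind it (Principle A).

Helen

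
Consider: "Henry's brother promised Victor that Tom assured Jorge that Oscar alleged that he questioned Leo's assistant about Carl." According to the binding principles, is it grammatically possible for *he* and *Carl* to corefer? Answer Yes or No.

No

*he* is a pronoun; Principle B requires it to be free in its binding domain — the clause headed by 'questioned'.
— Carl: second object of the clause headed by 'questioned'; is c-commanded by the pronoun; coreference would bind this R-expression — blocked (Principle C).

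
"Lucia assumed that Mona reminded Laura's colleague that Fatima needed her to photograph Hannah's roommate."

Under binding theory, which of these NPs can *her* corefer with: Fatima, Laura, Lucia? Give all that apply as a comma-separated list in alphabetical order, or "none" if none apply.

Laura, Lucia

*her* is a pronoun; Principle B requires it to be free in its binding domain — the clause headed by 'needed'.
— Fatima: subject of the clause headed by 'needed'; c-commands the pronoun within its binding domain — blocked (Principle B).
— Laura: possessor inside the object DP of the clause headed by 'reminded'; does not c-command the pronoun — Principle B does not apply; allowed.
— Lucia: subject of the matrix clause; c-commands the pronoun but lies outside its binding domain — allowed.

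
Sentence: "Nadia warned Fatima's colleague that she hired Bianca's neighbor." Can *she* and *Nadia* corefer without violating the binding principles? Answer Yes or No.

*Nadia* is an R-expression; Principle C requires it to be free (not bound by any c-commanding expression).
— she: subject of the clause headed by 'hired'; the pronoun does not c-command the R-expression — coreference allowed.

Yes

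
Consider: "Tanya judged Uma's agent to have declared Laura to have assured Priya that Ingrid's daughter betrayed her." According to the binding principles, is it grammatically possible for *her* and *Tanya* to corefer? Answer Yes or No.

*her* is a pronoun; Principle B requires it to be free in its binding domain — the clause headed by 'betrayed'.
— Tanya: subject of the matrix clause; c-commands the pronoun but lies outside its binding domain — allowed.

Yes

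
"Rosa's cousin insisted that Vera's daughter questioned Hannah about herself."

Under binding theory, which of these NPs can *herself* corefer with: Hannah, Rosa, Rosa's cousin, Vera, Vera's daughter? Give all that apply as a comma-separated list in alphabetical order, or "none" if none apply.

Hannah, Vera's daughter

*herself* is a reflexive; Principle A requires it to be bound within its binding domain — the clause headed by 'questioned'.
— Hannah: object of the clause headed by 'questioned'; c-commands the reflexive within its binding domain — allowed (Principle A).
— Rosa: possessor inside the subject DP of the matrix clause; does not c-command the reflexive — cannot bind it (Principle A).
— Rosa's cousin: subject of the matrix clause; c-commands the reflexive but lies outside its binding domain — cannot bind it (Principle A).
— Vera: possessor inside the subject DP of the clause headed by 'questioned'; does not c-command the reflexive — cannot bind it (Principle A).
— Vera's daughter: subject of the clause headed by 'questioned'; c-commands the reflexive within its binding domain — allowed (Principle A).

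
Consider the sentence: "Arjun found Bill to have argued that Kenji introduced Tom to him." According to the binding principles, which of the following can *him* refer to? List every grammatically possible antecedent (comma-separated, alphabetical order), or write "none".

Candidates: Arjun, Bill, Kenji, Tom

*him* is a pronoun; Principle B requires it to be free in its binding domain — the clause headed by 'introduced'.
— Arjun: subject of the matrix clause; c-commands the pronoun but lies outside its binding domain — allowed.
— Bill: subject of the clause headed by 'argued'; c-commands the pronoun but lies outside its binding domain — allowed.
— Kenji: subject of the clause headed by 'introduced'; c-commands the pronoun within its binding domain — blocked (Principle B).
— Tom: object of the clause headed by 'introduced'; c-commands the pronoun within its binding domain — blocked (Principle B).

Arjun, Bill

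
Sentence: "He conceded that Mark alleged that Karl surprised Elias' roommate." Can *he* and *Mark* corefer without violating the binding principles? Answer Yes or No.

No

*Mark* is an R-expression; Principle C requires it to be free (not bound by any c-commanding expression).
— he: subject of the matrix clause; the pronoun c-commands the R-expression — coreference blocked (Principle C).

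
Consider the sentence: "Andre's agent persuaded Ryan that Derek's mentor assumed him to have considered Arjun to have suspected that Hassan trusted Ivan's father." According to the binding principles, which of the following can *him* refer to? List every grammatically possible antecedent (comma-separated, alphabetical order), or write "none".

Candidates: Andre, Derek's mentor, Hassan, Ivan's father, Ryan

*him* is a pronoun; Principle B requires it to be free in its binding domain — the clause headed by 'assumed'.
— Andre: possessor inside the subject DP of the matrix clause; does not c-command the pronoun — Principle B does not apply; allowed.
— Derek's mentor: subject of the clause headed by 'assumed'; c-commands the pronoun within its binding domain — blocked (Principle B).
— Hassan: subject of the clause headed by 'trusted'; is c-commanded by the pronoun; coreference would bind this R-expression — blocked (Principle C).
— Ivan's father: object of the clause headed by 'trusted'; is c-commanded by the pronoun; coreference would bind this R-expression — blocked (Principle C).
— Ryan: object of the matrix clause; c-commands the pronoun but lies outside its binding domain — allowed.

Andre, Ryan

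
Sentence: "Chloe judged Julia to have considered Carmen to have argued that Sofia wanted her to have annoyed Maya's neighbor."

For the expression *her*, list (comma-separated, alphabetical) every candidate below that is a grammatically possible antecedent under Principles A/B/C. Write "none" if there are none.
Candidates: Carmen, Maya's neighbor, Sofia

Carmen

*her* is a pronoun; Principle B requires it to be free in its binding domain — the clause headed by 'wanted'.
— Carmen: subject of the clause headed by 'argued'; c-commands the pronoun but lies outside its binding domain — allowed.
— Maya's neighbor: object of the clause headed by 'annoyed'; is c-commanded by the pronoun; coreference would bind this R-expression — blocked (Principle C).
— Sofia: subject of the clause headed by 'wanted'; c-commands the pronoun within its binding domain — blocked (Principle B).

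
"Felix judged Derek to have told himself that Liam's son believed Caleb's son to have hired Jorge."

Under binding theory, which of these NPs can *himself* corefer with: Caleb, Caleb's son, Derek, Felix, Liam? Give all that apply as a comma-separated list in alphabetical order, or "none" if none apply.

Derek

*himself* is a reflexive; Principle A requires it to be bound within its binding domain — the clause headed by 'told'.
— Caleb: possessor inside the subject DP of the clause headed by 'hired'; does not c-command the reflexive — cannot bind it (Principle A).
— Caleb's son: subject of the clause headed by 'hired'; does not c-command the reflexive — cannot bind it (Principle A).
— Derek: subject of the clause headed by 'told'; c-commands the reflexive within its binding domain — allowed (Principle A).
— Felix: subject of the matrix clause; c-commands the reflexive but lies outside its binding domain — cannot bind it (Principle A).
— Liam: possessor inside the subject DP of the clause headed by 'believed'; does not c-command the reflexive — cannot bind it (Principle A).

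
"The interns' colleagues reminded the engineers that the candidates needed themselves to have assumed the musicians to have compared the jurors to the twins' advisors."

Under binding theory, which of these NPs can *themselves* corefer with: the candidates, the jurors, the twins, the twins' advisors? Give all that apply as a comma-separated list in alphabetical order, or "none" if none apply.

the candidates

*themselves* is a reflexive; Principle A requires it to be bound within its binding domain — the clause headed by 'needed'.
— the candidates: subject of the clause headed by 'needed'; c-commands the reflexive within its binding domain — allowed (Principle A).
— the jurors: object of the clause headed by 'compared'; does not c-command the reflexive — cannot bind it (Principle A).
— the twins: possessor inside the second object DP of the clause headed by 'compared'; does not c-command the reflexive — cannot bind it (Principle A).
— the twins' advisors: second object of the clause headed by 'compared'; does not c-command the reflexive — cannot bind it (Principle A).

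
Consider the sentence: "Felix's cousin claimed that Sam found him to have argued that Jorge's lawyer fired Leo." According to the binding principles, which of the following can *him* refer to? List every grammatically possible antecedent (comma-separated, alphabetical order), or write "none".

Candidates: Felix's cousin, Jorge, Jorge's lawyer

Felix's cousin

*him* is a pronoun; Principle B requires it to be free in its binding domain — the clause headed by 'found'.
— Felix's cousin: subject of the matrix clause; c-commands the pronoun but lies outside its binding domain — allowed.
— Jorge: possessor inside the subject DP of the clause headed by 'fired'; is c-commanded by the pronoun; coreference would bind this R-expression — blocked (Principle C).
— Jorge's lawyer: subject of the clause headed by 'fired'; is c-commanded by the pronoun; coreference would bind this R-expression — blocked (Principle C).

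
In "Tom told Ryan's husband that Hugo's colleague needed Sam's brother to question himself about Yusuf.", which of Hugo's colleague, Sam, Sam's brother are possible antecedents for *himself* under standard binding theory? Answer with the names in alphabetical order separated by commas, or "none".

*himself* is a reflexive; Principle A requires it to be bound within its binding domain — the clause headed by 'question'.
— Hugo's colleague: subject of the clause headed by 'needed'; c-commands the reflexive but lies outside its binding domain — cannot bind it (Principle A).
— Sam: possessor inside the subject DP of the clause headed by 'question'; does not c-command the reflexive — cannot bind it (Principle A).
— Sam's brother: subject of the clause headed by 'question'; c-commands the reflexive within its binding domain — allowed (Principle A).

Sam's brother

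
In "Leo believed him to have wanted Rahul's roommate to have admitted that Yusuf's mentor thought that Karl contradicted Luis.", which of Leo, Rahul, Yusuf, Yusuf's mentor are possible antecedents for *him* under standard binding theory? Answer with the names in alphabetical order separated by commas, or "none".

none

*him* is a pronoun; Principle B requires it to be free in its binding domain — the matrix clause.
— Leo: subject of the matrix clause; c-commands the pronoun within its binding domain — blocked (Principle B).
— Rahul: possessor inside the subject DP of the clause headed by 'admitted'; is c-commanded by the pronoun; coreference would bind this R-expression — blocked (Principle C).
— Yusuf: possessor inside the subject DP of the clause headed by 'thought'; is c-commanded by the pronoun; coreference would bind this R-expression — blocked (Principle C).
— Yusuf's mentor: subject of the clause headed by 'thought'; is c-commanded by the pronoun; coreference would bind this R-expression — blocked (Principle C).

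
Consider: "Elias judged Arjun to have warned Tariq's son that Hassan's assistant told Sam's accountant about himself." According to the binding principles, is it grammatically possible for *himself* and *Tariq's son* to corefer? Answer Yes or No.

*himself* is a reflexive; Principle A requires it to be bound within its binding domain — the clause headed by 'told'.
— Tariq's son: object of the clause headed by 'warned'; c-commands the reflexive but lies outside its binding domain — cannot bind it (Principle A).

No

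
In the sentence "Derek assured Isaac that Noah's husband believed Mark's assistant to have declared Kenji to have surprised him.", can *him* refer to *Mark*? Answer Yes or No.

*him* is a pronoun; Principle B requires it to be free in its binding domain — the clause headed by 'surprised'.
— Mark: possessor inside the subject DP of the clause headed by 'declared'; does not c-command the pronoun — Principle B does not apply; allowed.

Yes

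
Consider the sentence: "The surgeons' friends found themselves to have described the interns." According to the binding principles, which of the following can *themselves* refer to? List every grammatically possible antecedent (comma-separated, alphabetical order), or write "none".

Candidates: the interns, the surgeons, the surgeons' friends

the surgeons' friends

*themselves* is a reflexive; Principle A requires it to be bound within its binding domain — the matrix clause.
— the interns: object of the clause headed by 'described'; does not c-command the reflexive — cannot bind it (Principle A).
— the surgeons: possessor inside the subject DP of the matrix clause; does not c-command the reflexive — cannot bind it (Principle A).
— the surgeons' friends: subject of the matrix clause; c-commands the reflexive within its binding domain — allowed (Principle A).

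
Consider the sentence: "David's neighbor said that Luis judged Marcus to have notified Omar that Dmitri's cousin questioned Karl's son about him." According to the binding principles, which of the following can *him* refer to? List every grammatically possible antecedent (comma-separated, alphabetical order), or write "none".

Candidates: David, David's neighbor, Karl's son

*him* is a pronoun; Principle B requires it to be free in its binding domain — the clause headed by 'questioned'.
— David: possessor inside the subject DP of the matrix clause; does not c-command the pronoun — Principle B does not apply; allowed.
— David's neighbor: subject of the matrix clause; c-commands the pronoun but lies outside its binding domain — allowed.
— Karl's son: object of the clause headed by 'questioned'; c-commands the pronoun within its binding domain — blocked (Principle B).

David, David's neighbor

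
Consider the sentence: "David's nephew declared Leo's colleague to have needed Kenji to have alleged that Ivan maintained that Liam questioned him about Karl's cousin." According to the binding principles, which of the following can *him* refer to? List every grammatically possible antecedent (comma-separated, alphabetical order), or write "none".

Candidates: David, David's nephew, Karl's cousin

*him* is a pronoun; Principle B requires it to be free in its binding domain — the clause headed by 'questioned'.
— David: possessor inside the subject DP of the matrix clause; does not c-command the pronoun — Principle B does not apply; allowed.
— David's nephew: subject of the matrix clause; c-commands the pronoun but lies outside its binding domain — allowed.
— Karl's cousin: second object of the clause headed by 'questioned'; is c-commanded by the pronoun; coreference would bind this R-expression — blocked (Principle C).

David, David's nephew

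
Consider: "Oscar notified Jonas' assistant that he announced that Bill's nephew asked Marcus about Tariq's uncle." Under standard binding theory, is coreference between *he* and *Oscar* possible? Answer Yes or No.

*Oscar* is an R-expression; Principle C requires it to be free (not bound by any c-commanding expression).
— he: subject of the clause headed by 'announced'; the pronoun does not c-command the R-expression — coreference allowed.

Yes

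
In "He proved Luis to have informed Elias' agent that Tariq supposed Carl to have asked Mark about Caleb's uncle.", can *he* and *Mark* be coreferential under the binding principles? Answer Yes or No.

*Mark* is an R-expression; Principle C requires it to be free (not bound by any c-commanding expression).
— he: subject of the matrix clause; the pronoun c-commands the R-expression — coreference blocked (Principle C).

No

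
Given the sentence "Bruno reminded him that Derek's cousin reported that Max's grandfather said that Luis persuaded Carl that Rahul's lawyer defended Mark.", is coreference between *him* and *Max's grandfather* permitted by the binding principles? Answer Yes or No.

*him* is a pronoun; Principle B requires it to be free in its binding domain — the matrix clause.
— Max's grandfather: subject of the clause headed by 'said'; is c-commanded by the pronoun; coreference would bind this R-expression — blocked (Principle C).

No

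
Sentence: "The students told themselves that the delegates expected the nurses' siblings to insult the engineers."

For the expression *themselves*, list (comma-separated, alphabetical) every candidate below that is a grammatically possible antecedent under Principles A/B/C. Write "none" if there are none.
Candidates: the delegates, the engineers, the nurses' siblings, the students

the students

*themselves* is a reflexive; Principle A requires it to be bound within its binding domain — the matrix clause.
— the delegates: subject of the clause headed by 'expected'; does not c-command the reflexive — cannot bind it (Principle A).
— the engineers: object of the clause headed by 'insult'; does not c-command the reflexive — cannot bind it (Principle A).
— the nurses' siblings: subject of the clause headed by 'insult'; does not c-command the reflexive — cannot bind it (Principle A).
— the students: subject of the matrix clause; c-commands the reflexive within its binding domain — allowed (Principle A).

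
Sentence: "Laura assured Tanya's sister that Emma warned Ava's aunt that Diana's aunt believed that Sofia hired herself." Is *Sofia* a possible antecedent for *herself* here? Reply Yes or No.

Yes

*herself* is a reflexive; Principle A requires it to be bound within its binding domain — the clause headed by 'hired'.
— Sofia: subject of the clause headed by 'hired'; c-commands the reflexive within its binding domain — allowed (Principle A).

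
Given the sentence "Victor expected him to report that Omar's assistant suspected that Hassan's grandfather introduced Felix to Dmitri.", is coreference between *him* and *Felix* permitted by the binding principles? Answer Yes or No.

No

*him* is a pronoun; Principle B requires it to be free in its binding domain — the matrix clause.
— Felix: object of the clause headed by 'introduced'; is c-commanded by the pronoun; coreference would bind this R-expression — blocked (Principle C).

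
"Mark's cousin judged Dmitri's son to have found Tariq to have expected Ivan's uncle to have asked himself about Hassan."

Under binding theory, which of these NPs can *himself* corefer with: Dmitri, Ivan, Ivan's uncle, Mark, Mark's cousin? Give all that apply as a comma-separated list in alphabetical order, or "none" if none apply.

Ivan's uncle

*himself* is a reflexive; Principle A requires it to be bound within its binding domain — the clause headed by 'asked'.
— Dmitri: possessor inside the subject DP of the clause headed by 'found'; does not c-command the reflexive — cannot bind it (Principle A).
— Ivan: possessor inside the subject DP of the clause headed by 'asked'; does not c-command the reflexive — cannot bind it (Principle A).
— Ivan's uncle: subject of the clause headed by 'asked'; c-commands the reflexive within its binding domain — allowed (Principle A).
— Mark: possessor inside the subject DP of the matrix clause; does not c-command the reflexive — cannot bind it (Principle A).
— Mark's cousin: subject of the matrix clause; c-commands the reflexive but lies outside its binding domain — cannot bind it (Principle A).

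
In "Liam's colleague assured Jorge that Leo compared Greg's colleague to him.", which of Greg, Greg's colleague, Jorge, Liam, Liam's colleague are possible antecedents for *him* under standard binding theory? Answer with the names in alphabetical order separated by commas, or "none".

*him* is a pronoun; Principle B requires it to be free in its binding domain — the clause headed by 'compared'.
— Greg: possessor inside the object DP of the clause headed by 'compared'; does not c-command the pronoun — Principle B does not apply; allowed.
— Greg's colleague: object of the clause headed by 'compared'; c-commands the pronoun within its binding domain — blocked (Principle B).
— Jorge: object of the matrix clause; c-commands the pronoun but lies outside its binding domain — allowed.
— Liam: possessor inside the subject DP of the matrix clause; does not c-command the pronoun — Principle B does not apply; allowed.
— Liam's colleague: subject of the matrix clause; c-commands the pronoun but lies outside its binding domain — allowed.

Greg, Jorge, Liam, Liam's colleague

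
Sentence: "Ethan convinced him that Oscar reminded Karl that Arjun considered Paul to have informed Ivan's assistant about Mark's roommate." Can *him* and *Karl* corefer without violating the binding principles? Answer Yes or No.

No

*Karl* is an R-expression; Principle C requires it to be free (not bound by any c-commanding expression).
— him: object of the matrix clause; the pronoun c-commands the R-expression — coreference blocked (Principle C).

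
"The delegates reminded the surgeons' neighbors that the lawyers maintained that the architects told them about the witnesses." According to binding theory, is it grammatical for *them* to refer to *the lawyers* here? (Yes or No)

Yes

*the lawyers* is an R-expression; Principle C requires it to be free (not bound by any c-commanding expression).
— them: object of the clause headed by 'told'; the pronoun does not c-command the R-expression — coreference allowed.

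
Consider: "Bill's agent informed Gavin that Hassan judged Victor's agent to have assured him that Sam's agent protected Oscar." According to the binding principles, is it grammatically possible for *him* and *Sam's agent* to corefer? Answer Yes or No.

No

*him* is a pronoun; Principle B requires it to be free in its binding domain — the clause headed by 'assured'.
— Sam's agent: subject of the clause headed by 'protected'; is c-commanded by the pronoun; coreference would bind this R-expression — blocked (Principle C).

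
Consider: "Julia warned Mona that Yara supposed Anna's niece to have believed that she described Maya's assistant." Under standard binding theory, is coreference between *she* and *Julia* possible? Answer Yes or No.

Yes

*Julia* is an R-expression; Principle C requires it to be free (not bound by any c-commanding expression).
— she: subject of the clause headed by 'described'; the pronoun does not c-command the R-expression — coreference allowed.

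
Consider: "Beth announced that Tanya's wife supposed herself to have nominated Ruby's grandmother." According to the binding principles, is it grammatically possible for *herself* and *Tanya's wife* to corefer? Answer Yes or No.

*herself* is a reflexive; Principle A requires it to be bound within its binding domain — the clause headed by 'supposed'.
— Tanya's wife: subject of the clause headed by 'supposed'; c-commands the reflexive within its binding domain — allowed (Principle A).

Yes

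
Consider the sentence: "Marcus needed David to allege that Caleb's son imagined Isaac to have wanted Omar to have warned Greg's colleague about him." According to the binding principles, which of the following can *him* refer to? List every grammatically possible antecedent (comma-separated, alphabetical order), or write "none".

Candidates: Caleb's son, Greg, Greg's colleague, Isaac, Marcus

Caleb's son, Greg, Isaac, Marcus

*him* is a pronoun; Principle B requires it to be free in its binding domain — the clause headed by 'warned'.
— Caleb's son: subject of the clause headed by 'imagined'; c-commands the pronoun but lies outside its binding domain — allowed.
— Greg: possessor inside the object DP of the clause headed by 'warned'; does not c-command the pronoun — Principle B does not apply; allowed.
— Greg's colleague: object of the clause headed by 'warned'; c-commands the pronoun within its binding domain — blocked (Principle B).
— Isaac: subject of the clause headed by 'wanted'; c-commands the pronoun but lies outside its binding domain — allowed.
— Marcus: subject of the matrix clause; c-commands the pronoun but lies outside its binding domain — allowed.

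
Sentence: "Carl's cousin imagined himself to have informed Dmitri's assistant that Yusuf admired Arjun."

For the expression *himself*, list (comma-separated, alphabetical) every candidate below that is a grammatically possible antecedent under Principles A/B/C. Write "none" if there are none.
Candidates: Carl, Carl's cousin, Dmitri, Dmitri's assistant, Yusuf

Carl's cousin

*himself* is a reflexive; Principle A requires it to be bound within its binding domain — the matrix clause.
— Carl: possessor inside the subject DP of the matrix clause; does not c-command the reflexive — cannot bind it (Principle A).
— Carl's cousin: subject of the matrix clause; c-commands the reflexive within its binding domain — allowed (Principle A).
— Dmitri: possessor inside the object DP of the clause headed by 'informed'; does not c-command the reflexive — cannot bind it (Principle A).
— Dmitri's assistant: object of the clause headed by 'informed'; does not c-command the reflexive — cannot bind it (Principle A).
— Yusuf: subject of the clause headed by 'admired'; does not c-command the reflexive — cannot bind it (Principle A).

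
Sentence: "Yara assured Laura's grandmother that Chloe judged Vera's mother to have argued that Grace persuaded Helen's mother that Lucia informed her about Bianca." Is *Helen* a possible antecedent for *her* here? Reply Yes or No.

*her* is a pronoun; Principle B requires it to be free in its binding domain — the clause headed by 'informed'.
— Helen: possessor inside the object DP of the clause headed by 'persuaded'; does not c-command the pronoun — Principle B does not apply; allowed.

Yes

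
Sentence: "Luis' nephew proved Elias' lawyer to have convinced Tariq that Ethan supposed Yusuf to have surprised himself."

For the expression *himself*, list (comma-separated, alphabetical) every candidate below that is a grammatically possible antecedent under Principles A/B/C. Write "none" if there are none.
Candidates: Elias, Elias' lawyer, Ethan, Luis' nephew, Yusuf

Yusuf

*himself* is a reflexive; Principle A requires it to be bound within its binding domain — the clause headed by 'surprised'.
— Elias: possessor inside the subject DP of the clause headed by 'convinced'; does not c-command the reflexive — cannot bind it (Principle A).
— Elias' lawyer: subject of the clause headed by 'convinced'; c-commands the reflexive but lies outside its binding domain — cannot bind it (Principle A).
— Ethan: subject of the clause headed by 'supposed'; c-commands the reflexive but lies outside its binding domain — cannot bind it (Principle A).
— Luis' nephew: subject of the matrix clause; c-commands the reflexive but lies outside its binding domain — cannot bind it (Principle A).
— Yusuf: subject of the clause headed by 'surprised'; c-commands the reflexive within its binding domain — allowed (Principle A).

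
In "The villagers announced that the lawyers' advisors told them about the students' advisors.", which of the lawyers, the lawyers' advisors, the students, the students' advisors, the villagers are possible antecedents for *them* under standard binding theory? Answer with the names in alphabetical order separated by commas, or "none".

the lawyers, the villagers

*them* is a pronoun; Principle B requires it to be free in its binding domain — the clause headed by 'told'.
— the lawyers: possessor inside the subject DP of the clause headed by 'told'; does not c-command the pronoun — Principle B does not apply; allowed.
— the lawyers' advisors: subject of the clause headed by 'told'; c-commands the pronoun within its binding domain — blocked (Principle B).
— the students: possessor inside the second object DP of the clause headed by 'told'; is c-commanded by the pronoun; coreference would bind this R-expression — blocked (Principle C).
— the students' advisors: second object of the clause headed by 'told'; is c-commanded by the pronoun; coreference would bind this R-expression — blocked (Principle C).
— the villagers: subject of the matrix clause; c-commands the pronoun but lies outside its binding domain — allowed.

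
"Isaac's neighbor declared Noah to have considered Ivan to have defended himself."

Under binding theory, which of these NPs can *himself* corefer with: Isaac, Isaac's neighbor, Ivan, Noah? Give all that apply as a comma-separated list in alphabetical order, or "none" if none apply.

Ivan

*himself* is a reflexive; Principle A requires it to be bound within its binding domain — the clause headed by 'defended'.
— Isaac: possessor inside the subject DP of the matrix clause; does not c-command the reflexive — cannot bind it (Principle A).
— Isaac's neighbor: subject of the matrix clause; c-commands the reflexive but lies outside its binding domain — cannot bind it (Principle A).
— Ivan: subject of the clause headed by 'defended'; c-commands the reflexive within its binding domain — allowed (Principle A).
— Noah: subject of the clause headed by 'considered'; c-commands the reflexive but lies outside its binding domain — cannot bind it (Principle A).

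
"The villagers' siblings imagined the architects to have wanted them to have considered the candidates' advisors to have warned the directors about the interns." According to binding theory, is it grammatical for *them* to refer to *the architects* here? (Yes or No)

*the architects* is an R-expression; Principle C requires it to be free (not bound by any c-commanding expression).
— them: subject of the clause headed by 'considered'; the R-expression locally c-commands the pronoun — coreference blocked (Principle B on the pronoun).

No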